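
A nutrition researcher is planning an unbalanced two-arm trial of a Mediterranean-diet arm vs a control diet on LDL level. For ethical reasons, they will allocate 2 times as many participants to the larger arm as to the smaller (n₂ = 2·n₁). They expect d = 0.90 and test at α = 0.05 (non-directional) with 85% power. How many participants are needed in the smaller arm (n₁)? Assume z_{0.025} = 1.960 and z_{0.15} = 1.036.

With allocation ratio k = n₂/n₁ = 2, Var(x̄₁−x̄₂) = σ²(1/n₁ + 1/(k·n₁)) = σ²·(k+1)/(k·n₁).
So n₁ = (1 + 1/k)·((z_{α/2} + z_β)/d)² = 1.500 × (2.996/0.90)².
n₁ = 1.500 × 11.08 = 16.6.
Round up: n₁ = 17, giving n₂ = 2 × 17 = 34.

n₁ = 17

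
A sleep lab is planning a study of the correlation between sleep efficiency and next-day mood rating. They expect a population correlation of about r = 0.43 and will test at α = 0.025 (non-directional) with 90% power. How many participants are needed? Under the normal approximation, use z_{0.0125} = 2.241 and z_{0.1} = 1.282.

n = 62

Fisher's z: C = ½·ln((1+r)/(1−r)) = ½·ln(2.5088) = 0.4599.
n = ((z_{α/2} + z_β)/C)² + 3.
(2.241 + 1.282) / 0.4599 = 3.523 / 0.4599 = 7.660.
n = 7.660² + 3 = 58.68 + 3 = 61.7.
Round up.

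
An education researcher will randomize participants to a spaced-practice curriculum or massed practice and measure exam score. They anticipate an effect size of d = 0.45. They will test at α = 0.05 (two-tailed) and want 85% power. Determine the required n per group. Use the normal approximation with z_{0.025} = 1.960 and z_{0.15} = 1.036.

For two independent groups with equal n: n = 2·((z_{α/2} + z_β) / d)².
z_{α/2} + z_β = 1.960 + 1.036 = 2.996.
n = 2 × (2.996 / 0.45)² = 2 × 6.658² = 2 × 44.33 = 88.7.
Round up to the next whole participant.

n = 89 per group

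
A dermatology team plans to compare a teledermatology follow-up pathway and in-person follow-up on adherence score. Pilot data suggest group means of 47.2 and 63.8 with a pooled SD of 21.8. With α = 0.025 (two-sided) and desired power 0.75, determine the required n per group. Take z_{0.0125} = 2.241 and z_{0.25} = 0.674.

Cohen's d = |M₁ − M₂| / SD_pooled = |47.2 − 63.8| / 21.8 = 16.6 / 21.8 = 0.761.
For two independent groups with equal n: n = 2·((z_{α/2} + z_β) / d)².
z_{α/2} + z_β = 2.241 + 0.674 = 2.915.
n = 2 × (2.915 / 0.761)² = 2 × 3.830² = 2 × 14.67 = 29.3.
Round up to the next whole participant.

n = 30 per group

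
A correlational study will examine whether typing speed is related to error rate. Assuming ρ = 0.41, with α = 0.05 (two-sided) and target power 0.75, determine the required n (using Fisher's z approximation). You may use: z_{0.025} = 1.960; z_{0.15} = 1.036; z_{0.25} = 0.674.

Fisher's z: C = ½·ln((1+r)/(1−r)) = ½·ln(2.3898) = 0.4356.
n = ((z_{α/2} + z_β)/C)² + 3.
(1.960 + 0.674) / 0.4356 = 2.634 / 0.4356 = 6.047.
n = 6.047² + 3 = 36.56 + 3 = 39.6.
Round up.

n = 40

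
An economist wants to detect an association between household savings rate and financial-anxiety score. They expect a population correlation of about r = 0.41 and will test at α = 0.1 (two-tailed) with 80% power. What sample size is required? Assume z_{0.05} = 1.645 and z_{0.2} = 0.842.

Fisher's z: C = ½·ln((1+r)/(1−r)) = ½·ln(2.3898) = 0.4356.
n = ((z_{α/2} + z_β)/C)² + 3.
(1.645 + 0.842) / 0.4356 = 2.487 / 0.4356 = 5.709.
n = 5.709² + 3 = 32.60 + 3 = 35.6.
Round up.

n = 36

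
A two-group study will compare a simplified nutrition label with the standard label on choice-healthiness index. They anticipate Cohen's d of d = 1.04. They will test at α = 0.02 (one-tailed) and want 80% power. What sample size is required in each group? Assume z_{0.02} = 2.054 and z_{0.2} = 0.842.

n = 16 per group

For two independent groups with equal n: n = 2·((z_{α} + z_β) / d)².
z_{α} + z_β = 2.054 + 0.842 = 2.896.
n = 2 × (2.896 / 1.04)² = 2 × 2.785² = 2 × 7.75 = 15.5.
Round up to the next whole participant.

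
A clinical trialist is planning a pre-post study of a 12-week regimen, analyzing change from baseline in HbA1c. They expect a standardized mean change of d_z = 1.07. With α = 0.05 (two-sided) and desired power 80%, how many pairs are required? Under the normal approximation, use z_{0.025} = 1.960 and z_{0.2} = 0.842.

n = 7 pairs

For a paired (one-sample on differences) test: n = ((z_{α/2} + z_β) / d)².
z_{α/2} + z_β = 1.960 + 0.842 = 2.802.
n = (2.802 / 1.07)² = 2.619² = 6.86.
Round up.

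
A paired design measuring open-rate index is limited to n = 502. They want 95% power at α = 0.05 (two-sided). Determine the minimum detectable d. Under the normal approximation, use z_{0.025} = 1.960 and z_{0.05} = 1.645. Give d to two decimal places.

d_min ≈ 0.16

For a single sample (or paired design) of n = 502: d_min = (z_{α/2} + z_β)/√n.
z-sum = 1.960 + 1.645 = 3.605.
d_min = 3.605 / √502 = 3.605 / 22.405 = 0.161.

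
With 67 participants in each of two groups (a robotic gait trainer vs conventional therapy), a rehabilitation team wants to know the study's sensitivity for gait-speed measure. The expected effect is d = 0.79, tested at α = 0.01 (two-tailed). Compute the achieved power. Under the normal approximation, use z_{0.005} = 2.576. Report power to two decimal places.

For two equal groups, power = Φ(d·√(n/2) − z_{α/2}).
d·√(n/2) = 0.79 × √(67/2) = 0.79 × 5.788 = 4.572.
z_β = 4.572 − 2.576 = 1.996.
Power = Φ(1.996) = 0.977.

power ≈ 0.98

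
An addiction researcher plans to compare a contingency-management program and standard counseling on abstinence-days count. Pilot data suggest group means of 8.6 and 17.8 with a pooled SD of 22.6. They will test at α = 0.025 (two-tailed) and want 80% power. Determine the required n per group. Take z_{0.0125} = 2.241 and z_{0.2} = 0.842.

n = 115 per group

Cohen's d = |M₁ − M₂| / SD_pooled = |8.6 − 17.8| / 22.6 = 9.2 / 22.6 = 0.407.
For two independent groups with equal n: n = 2·((z_{α/2} + z_β) / d)².
z_{α/2} + z_β = 2.241 + 0.842 = 3.083.
n = 2 × (3.083 / 0.407)² = 2 × 7.575² = 2 × 57.38 = 114.8.
Round up to the next whole participant.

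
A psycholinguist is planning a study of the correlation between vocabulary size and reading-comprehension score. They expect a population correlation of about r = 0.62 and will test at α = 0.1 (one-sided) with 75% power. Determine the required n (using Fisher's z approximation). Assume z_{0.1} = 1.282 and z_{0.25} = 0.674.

n = 11

Fisher's z: C = ½·ln((1+r)/(1−r)) = ½·ln(4.2632) = 0.7250.
n = ((z_{α} + z_β)/C)² + 3.
(1.282 + 0.674) / 0.7250 = 1.956 / 0.7250 = 2.698.
n = 2.698² + 3 = 7.28 + 3 = 10.3.
Round up.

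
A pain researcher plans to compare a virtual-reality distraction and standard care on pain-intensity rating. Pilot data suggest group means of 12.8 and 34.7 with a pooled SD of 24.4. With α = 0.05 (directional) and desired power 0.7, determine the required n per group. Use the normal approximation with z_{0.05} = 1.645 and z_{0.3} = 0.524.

Cohen's d = |M₁ − M₂| / SD_pooled = |12.8 − 34.7| / 24.4 = 21.9 / 24.4 = 0.898.
For two independent groups with equal n: n = 2·((z_{α} + z_β) / d)².
z_{α} + z_β = 1.645 + 0.524 = 2.169.
n = 2 × (2.169 / 0.898)² = 2 × 2.415² = 2 × 5.83 = 11.7.
Round up to the next whole participant.

n = 12 per group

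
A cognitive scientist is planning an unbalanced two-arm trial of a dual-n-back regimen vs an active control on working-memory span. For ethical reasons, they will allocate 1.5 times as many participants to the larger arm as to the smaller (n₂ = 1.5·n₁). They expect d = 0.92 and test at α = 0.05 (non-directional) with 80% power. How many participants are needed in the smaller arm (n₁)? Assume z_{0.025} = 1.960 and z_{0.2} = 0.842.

With allocation ratio k = n₂/n₁ = 1.5, Var(x̄₁−x̄₂) = σ²(1/n₁ + 1/(k·n₁)) = σ²·(k+1)/(k·n₁).
So n₁ = (1 + 1/k)·((z_{α/2} + z_β)/d)² = 1.667 × (2.802/0.92)².
n₁ = 1.667 × 9.28 = 15.5.
Round up: n₁ = 16, giving n₂ = 1.5 × 16 = 24.

n₁ = 16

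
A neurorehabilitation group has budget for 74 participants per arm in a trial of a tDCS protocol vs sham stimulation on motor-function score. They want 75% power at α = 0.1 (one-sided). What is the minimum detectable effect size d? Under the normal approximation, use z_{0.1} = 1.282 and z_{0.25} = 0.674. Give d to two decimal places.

d_min ≈ 0.32

For two independent groups of n = 74 each: d_min = (z_{α} + z_β)·√(2/n).
z-sum = 1.282 + 0.674 = 1.956.
d_min = 1.956 × √(2/74) = 1.956 × 0.1644 = 0.322.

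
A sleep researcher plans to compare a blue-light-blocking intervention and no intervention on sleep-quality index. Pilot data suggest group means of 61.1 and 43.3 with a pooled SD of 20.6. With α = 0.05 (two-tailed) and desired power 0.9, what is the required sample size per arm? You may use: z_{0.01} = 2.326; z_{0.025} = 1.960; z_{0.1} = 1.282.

n = 29 per group

Cohen's d = |M₁ − M₂| / SD_pooled = |61.1 − 43.3| / 20.6 = 17.8 / 20.6 = 0.864.
For two independent groups with equal n: n = 2·((z_{α/2} + z_β) / d)².
z_{α/2} + z_β = 1.960 + 1.282 = 3.242.
n = 2 × (3.242 / 0.864)² = 2 × 3.752² = 2 × 14.08 = 28.2.
Round up to the next whole participant.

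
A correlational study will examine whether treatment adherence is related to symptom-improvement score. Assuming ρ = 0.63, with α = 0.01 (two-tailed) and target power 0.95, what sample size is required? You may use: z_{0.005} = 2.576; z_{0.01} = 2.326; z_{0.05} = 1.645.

n = 36

Fisher's z: C = ½·ln((1+r)/(1−r)) = ½·ln(4.4054) = 0.7414.
n = ((z_{α/2} + z_β)/C)² + 3.
(2.576 + 1.645) / 0.7414 = 4.221 / 0.7414 = 5.693.
n = 5.693² + 3 = 32.41 + 3 = 35.4.
Round up.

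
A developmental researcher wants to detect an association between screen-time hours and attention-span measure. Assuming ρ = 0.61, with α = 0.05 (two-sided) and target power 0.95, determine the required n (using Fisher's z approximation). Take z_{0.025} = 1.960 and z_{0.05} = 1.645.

Fisher's z: C = ½·ln((1+r)/(1−r)) = ½·ln(4.1282) = 0.7089.
n = ((z_{α/2} + z_β)/C)² + 3.
(1.960 + 1.645) / 0.7089 = 3.605 / 0.7089 = 5.085.
n = 5.085² + 3 = 25.86 + 3 = 28.9.
Round up.

n = 29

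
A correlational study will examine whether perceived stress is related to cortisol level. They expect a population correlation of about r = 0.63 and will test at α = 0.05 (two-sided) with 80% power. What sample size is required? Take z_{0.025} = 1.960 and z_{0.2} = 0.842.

Fisher's z: C = ½·ln((1+r)/(1−r)) = ½·ln(4.4054) = 0.7414.
n = ((z_{α/2} + z_β)/C)² + 3.
(1.960 + 0.842) / 0.7414 = 2.802 / 0.7414 = 3.779.
n = 3.779² + 3 = 14.28 + 3 = 17.3.
Round up.

n = 18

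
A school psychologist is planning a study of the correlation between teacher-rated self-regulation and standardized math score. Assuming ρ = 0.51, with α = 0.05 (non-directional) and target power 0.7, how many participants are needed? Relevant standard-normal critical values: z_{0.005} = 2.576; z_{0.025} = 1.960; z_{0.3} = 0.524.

n = 23

Fisher's z: C = ½·ln((1+r)/(1−r)) = ½·ln(3.0816) = 0.5627.
n = ((z_{α/2} + z_β)/C)² + 3.
(1.960 + 0.524) / 0.5627 = 2.484 / 0.5627 = 4.414.
n = 4.414² + 3 = 19.49 + 3 = 22.5.
Round up.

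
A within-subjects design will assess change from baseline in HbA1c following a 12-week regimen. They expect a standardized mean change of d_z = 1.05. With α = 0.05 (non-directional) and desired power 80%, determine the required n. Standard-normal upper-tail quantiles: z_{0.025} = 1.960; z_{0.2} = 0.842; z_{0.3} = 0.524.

For a paired (one-sample on differences) test: n = ((z_{α/2} + z_β) / d)².
z_{α/2} + z_β = 1.960 + 0.842 = 2.802.
n = (2.802 / 1.05)² = 2.669² = 7.12.
Round up.

n = 8 pairs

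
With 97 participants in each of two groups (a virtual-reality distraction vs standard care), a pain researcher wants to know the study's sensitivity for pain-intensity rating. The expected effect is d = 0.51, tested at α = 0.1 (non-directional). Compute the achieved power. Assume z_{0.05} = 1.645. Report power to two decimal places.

power ≈ 0.97

For two equal groups, power = Φ(d·√(n/2) − z_{α/2}).
d·√(n/2) = 0.51 × √(97/2) = 0.51 × 6.964 = 3.552.
z_β = 3.552 − 1.645 = 1.907.
Power = Φ(1.907) = 0.972.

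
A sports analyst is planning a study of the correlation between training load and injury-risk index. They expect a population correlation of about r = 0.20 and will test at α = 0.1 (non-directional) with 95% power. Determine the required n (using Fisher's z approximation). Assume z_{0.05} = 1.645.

n = 267

Fisher's z: C = ½·ln((1+r)/(1−r)) = ½·ln(1.5000) = 0.2027.
n = ((z_{α/2} + z_β)/C)² + 3.
(1.645 + 1.645) / 0.2027 = 3.290 / 0.2027 = 16.231.
n = 16.231² + 3 = 263.44 + 3 = 266.4.
Round up.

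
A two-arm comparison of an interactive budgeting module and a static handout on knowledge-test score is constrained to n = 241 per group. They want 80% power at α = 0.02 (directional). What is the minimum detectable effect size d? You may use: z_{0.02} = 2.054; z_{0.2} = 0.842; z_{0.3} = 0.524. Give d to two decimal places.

d_min ≈ 0.26

For two independent groups of n = 241 each: d_min = (z_{α} + z_β)·√(2/n).
z-sum = 2.054 + 0.842 = 2.896.
d_min = 2.896 × √(2/241) = 2.896 × 0.0911 = 0.264.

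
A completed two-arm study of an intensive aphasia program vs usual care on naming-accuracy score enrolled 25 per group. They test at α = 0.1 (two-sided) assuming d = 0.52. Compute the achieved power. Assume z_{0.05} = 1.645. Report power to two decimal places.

power ≈ 0.58

For two equal groups, power = Φ(d·√(n/2) − z_{α/2}).
d·√(n/2) = 0.52 × √(25/2) = 0.52 × 3.536 = 1.838.
z_β = 1.838 − 1.645 = 0.193.
Power = Φ(0.193) = 0.577.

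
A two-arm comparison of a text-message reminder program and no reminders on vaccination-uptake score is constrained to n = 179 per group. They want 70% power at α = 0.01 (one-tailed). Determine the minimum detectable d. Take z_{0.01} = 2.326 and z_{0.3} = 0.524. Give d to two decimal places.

For two independent groups of n = 179 each: d_min = (z_{α} + z_β)·√(2/n).
z-sum = 2.326 + 0.524 = 2.850.
d_min = 2.850 × √(2/179) = 2.850 × 0.1057 = 0.301.

d_min ≈ 0.30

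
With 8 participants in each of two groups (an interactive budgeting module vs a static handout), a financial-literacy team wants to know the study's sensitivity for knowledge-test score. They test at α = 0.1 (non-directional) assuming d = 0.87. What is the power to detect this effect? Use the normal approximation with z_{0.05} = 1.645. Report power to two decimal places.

For two equal groups, power = Φ(d·√(n/2) − z_{α/2}).
d·√(n/2) = 0.87 × √(8/2) = 0.87 × 2.000 = 1.740.
z_β = 1.740 − 1.645 = 0.095.
Power = Φ(0.095) = 0.538.

power ≈ 0.54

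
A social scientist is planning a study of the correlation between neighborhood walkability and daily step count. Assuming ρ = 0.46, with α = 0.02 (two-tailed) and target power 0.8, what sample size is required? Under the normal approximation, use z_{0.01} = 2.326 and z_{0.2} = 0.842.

Fisher's z: C = ½·ln((1+r)/(1−r)) = ½·ln(2.7037) = 0.4973.
n = ((z_{α/2} + z_β)/C)² + 3.
(2.326 + 0.842) / 0.4973 = 3.168 / 0.4973 = 6.370.
n = 6.370² + 3 = 40.58 + 3 = 43.6.
Round up.

n = 44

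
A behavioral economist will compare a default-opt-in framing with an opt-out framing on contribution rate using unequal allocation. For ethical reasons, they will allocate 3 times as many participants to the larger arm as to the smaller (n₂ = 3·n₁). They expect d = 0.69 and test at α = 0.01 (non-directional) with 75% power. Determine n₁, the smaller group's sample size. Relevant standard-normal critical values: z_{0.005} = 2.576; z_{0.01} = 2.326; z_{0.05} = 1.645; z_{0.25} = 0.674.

n₁ = 30

With allocation ratio k = n₂/n₁ = 3, Var(x̄₁−x̄₂) = σ²(1/n₁ + 1/(k·n₁)) = σ²·(k+1)/(k·n₁).
So n₁ = (1 + 1/k)·((z_{α/2} + z_β)/d)² = 1.333 × (3.250/0.69)².
n₁ = 1.333 × 22.19 = 29.6.
Round up: n₁ = 30, giving n₂ = 3 × 30 = 90.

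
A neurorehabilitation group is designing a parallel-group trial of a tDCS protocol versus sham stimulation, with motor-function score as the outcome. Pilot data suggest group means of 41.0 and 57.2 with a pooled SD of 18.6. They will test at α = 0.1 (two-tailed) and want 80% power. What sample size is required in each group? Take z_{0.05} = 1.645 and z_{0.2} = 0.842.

n = 17 per group

Cohen's d = |M₁ − M₂| / SD_pooled = |41.0 − 57.2| / 18.6 = 16.2 / 18.6 = 0.871.
For two independent groups with equal n: n = 2·((z_{α/2} + z_β) / d)².
z_{α/2} + z_β = 1.645 + 0.842 = 2.487.
n = 2 × (2.487 / 0.871)² = 2 × 2.855² = 2 × 8.15 = 16.3.
Round up to the next whole participant.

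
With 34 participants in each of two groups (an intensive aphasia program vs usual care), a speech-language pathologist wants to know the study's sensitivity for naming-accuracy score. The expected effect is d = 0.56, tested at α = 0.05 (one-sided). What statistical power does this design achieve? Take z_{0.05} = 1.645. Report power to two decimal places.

For two equal groups, power = Φ(d·√(n/2) − z_{α}).
d·√(n/2) = 0.56 × √(34/2) = 0.56 × 4.123 = 2.309.
z_β = 2.309 − 1.645 = 0.664.
Power = Φ(0.664) = 0.747.

power ≈ 0.75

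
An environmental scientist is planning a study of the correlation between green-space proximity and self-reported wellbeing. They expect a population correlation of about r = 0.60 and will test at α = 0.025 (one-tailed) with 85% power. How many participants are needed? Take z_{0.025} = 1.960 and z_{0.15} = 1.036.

n = 22

Fisher's z: C = ½·ln((1+r)/(1−r)) = ½·ln(4.0000) = 0.6931.
n = ((z_{α} + z_β)/C)² + 3.
(1.960 + 1.036) / 0.6931 = 2.996 / 0.6931 = 4.323.
n = 4.323² + 3 = 18.68 + 3 = 21.7.
Round up.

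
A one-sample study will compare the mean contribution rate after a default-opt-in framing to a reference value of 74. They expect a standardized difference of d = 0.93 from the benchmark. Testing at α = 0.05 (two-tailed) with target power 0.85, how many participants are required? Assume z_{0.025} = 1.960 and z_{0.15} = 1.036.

n = 11

For a one-sample test: n = ((z_{α/2} + z_β) / d)².
z_{α/2} + z_β = 1.960 + 1.036 = 2.996.
n = (2.996 / 0.93)² = 3.222² = 10.38.
Round up.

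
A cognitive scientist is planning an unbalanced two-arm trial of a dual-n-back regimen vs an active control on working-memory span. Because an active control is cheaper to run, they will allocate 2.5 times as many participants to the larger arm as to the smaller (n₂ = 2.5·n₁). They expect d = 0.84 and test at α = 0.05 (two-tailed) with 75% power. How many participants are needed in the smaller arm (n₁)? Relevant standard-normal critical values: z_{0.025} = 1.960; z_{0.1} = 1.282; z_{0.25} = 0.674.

With allocation ratio k = n₂/n₁ = 2.5, Var(x̄₁−x̄₂) = σ²(1/n₁ + 1/(k·n₁)) = σ²·(k+1)/(k·n₁).
So n₁ = (1 + 1/k)·((z_{α/2} + z_β)/d)² = 1.400 × (2.634/0.84)².
n₁ = 1.400 × 9.83 = 13.8.
Round up: n₁ = 14, giving n₂ = 2.5 × 14 = 35.

n₁ = 14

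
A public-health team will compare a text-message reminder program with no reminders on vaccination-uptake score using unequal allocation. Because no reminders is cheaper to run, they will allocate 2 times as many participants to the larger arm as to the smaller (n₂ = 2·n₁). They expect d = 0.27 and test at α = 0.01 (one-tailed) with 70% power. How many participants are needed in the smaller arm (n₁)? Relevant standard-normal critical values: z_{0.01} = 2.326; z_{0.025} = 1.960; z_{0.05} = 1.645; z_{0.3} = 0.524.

n₁ = 168

With allocation ratio k = n₂/n₁ = 2, Var(x̄₁−x̄₂) = σ²(1/n₁ + 1/(k·n₁)) = σ²·(k+1)/(k·n₁).
So n₁ = (1 + 1/k)·((z_{α} + z_β)/d)² = 1.500 × (2.850/0.27)².
n₁ = 1.500 × 111.42 = 167.1.
Round up: n₁ = 168, giving n₂ = 2 × 168 = 336.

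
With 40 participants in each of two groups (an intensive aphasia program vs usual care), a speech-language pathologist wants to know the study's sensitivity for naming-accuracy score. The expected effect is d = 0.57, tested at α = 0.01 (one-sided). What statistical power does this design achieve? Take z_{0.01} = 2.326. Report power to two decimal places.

For two equal groups, power = Φ(d·√(n/2) − z_{α}).
d·√(n/2) = 0.57 × √(40/2) = 0.57 × 4.472 = 2.549.
z_β = 2.549 − 2.326 = 0.223.
Power = Φ(0.223) = 0.588.

power ≈ 0.59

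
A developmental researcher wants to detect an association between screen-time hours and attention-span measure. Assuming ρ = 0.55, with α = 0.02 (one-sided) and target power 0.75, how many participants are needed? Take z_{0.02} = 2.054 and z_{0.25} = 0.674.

Fisher's z: C = ½·ln((1+r)/(1−r)) = ½·ln(3.4444) = 0.6184.
n = ((z_{α} + z_β)/C)² + 3.
(2.054 + 0.674) / 0.6184 = 2.728 / 0.6184 = 4.411.
n = 4.411² + 3 = 19.46 + 3 = 22.5.
Round up.

n = 23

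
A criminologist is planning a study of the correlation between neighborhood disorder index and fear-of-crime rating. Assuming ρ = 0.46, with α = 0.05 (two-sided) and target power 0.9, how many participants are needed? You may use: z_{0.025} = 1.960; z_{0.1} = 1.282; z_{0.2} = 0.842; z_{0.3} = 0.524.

Fisher's z: C = ½·ln((1+r)/(1−r)) = ½·ln(2.7037) = 0.4973.
n = ((z_{α/2} + z_β)/C)² + 3.
(1.960 + 1.282) / 0.4973 = 3.242 / 0.4973 = 6.519.
n = 6.519² + 3 = 42.50 + 3 = 45.5.
Round up.

n = 46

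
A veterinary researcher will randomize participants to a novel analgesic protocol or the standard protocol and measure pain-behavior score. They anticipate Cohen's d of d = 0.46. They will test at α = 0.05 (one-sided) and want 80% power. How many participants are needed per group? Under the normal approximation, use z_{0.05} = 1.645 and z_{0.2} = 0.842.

n = 59 per group

For two independent groups with equal n: n = 2·((z_{α} + z_β) / d)².
z_{α} + z_β = 1.645 + 0.842 = 2.487.
n = 2 × (2.487 / 0.46)² = 2 × 5.407² = 2 × 29.23 = 58.5.
Round up to the next whole participant.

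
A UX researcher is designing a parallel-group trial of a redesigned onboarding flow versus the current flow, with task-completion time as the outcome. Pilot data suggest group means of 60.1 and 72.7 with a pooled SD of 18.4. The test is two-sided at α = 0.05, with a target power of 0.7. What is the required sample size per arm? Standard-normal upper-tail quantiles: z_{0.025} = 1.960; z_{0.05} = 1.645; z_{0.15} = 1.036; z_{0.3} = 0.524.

n = 27 per group

Cohen's d = |M₁ − M₂| / SD_pooled = |60.1 − 72.7| / 18.4 = 12.6 / 18.4 = 0.685.
For two independent groups with equal n: n = 2·((z_{α/2} + z_β) / d)².
z_{α/2} + z_β = 1.960 + 0.524 = 2.484.
n = 2 × (2.484 / 0.685)² = 2 × 3.626² = 2 × 13.15 = 26.3.
Round up to the next whole participant.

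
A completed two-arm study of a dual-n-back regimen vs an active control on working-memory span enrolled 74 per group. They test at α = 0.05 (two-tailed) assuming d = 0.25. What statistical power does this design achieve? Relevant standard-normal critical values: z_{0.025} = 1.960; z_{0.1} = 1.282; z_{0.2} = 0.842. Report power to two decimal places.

For two equal groups, power = Φ(d·√(n/2) − z_{α/2}).
d·√(n/2) = 0.25 × √(74/2) = 0.25 × 6.083 = 1.521.
z_β = 1.521 − 1.960 = -0.439.
Power = Φ(-0.439) = 0.330.

power ≈ 0.33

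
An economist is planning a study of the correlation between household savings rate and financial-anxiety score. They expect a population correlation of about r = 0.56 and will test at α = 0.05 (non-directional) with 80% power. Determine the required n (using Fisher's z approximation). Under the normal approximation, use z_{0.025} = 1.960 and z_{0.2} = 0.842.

n = 23

Fisher's z: C = ½·ln((1+r)/(1−r)) = ½·ln(3.5455) = 0.6328.
n = ((z_{α/2} + z_β)/C)² + 3.
(1.960 + 0.842) / 0.6328 = 2.802 / 0.6328 = 4.428.
n = 4.428² + 3 = 19.61 + 3 = 22.6.
Round up.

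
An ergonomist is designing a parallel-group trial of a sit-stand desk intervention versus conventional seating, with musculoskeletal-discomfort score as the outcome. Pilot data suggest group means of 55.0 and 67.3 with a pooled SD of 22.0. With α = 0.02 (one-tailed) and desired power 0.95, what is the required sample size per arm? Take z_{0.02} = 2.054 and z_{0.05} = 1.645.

n = 88 per group

Cohen's d = |M₁ − M₂| / SD_pooled = |55.0 − 67.3| / 22.0 = 12.3 / 22.0 = 0.559.
For two independent groups with equal n: n = 2·((z_{α} + z_β) / d)².
z_{α} + z_β = 2.054 + 1.645 = 3.699.
n = 2 × (3.699 / 0.559)² = 2 × 6.617² = 2 × 43.79 = 87.6.
Round up to the next whole participant.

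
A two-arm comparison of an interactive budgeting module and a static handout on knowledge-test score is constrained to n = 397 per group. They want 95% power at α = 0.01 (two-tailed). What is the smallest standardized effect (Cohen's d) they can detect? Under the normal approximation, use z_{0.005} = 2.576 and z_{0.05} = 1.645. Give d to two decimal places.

d_min ≈ 0.30

For two independent groups of n = 397 each: d_min = (z_{α/2} + z_β)·√(2/n).
z-sum = 2.576 + 1.645 = 4.221.
d_min = 4.221 × √(2/397) = 4.221 × 0.0710 = 0.300.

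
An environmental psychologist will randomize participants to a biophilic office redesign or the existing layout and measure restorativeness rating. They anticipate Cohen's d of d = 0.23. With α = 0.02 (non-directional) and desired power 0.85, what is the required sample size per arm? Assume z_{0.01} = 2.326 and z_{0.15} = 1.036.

n = 428 per group

For two independent groups with equal n: n = 2·((z_{α/2} + z_β) / d)².
z_{α/2} + z_β = 2.326 + 1.036 = 3.362.
n = 2 × (3.362 / 0.23)² = 2 × 14.617² = 2 × 213.67 = 427.3.
Round up to the next whole participant.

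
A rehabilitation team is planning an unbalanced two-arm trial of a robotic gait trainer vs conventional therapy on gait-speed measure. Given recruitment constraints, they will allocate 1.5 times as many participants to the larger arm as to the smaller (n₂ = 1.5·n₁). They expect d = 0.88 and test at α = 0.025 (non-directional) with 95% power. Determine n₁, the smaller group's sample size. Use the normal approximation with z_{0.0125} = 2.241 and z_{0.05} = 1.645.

With allocation ratio k = n₂/n₁ = 1.5, Var(x̄₁−x̄₂) = σ²(1/n₁ + 1/(k·n₁)) = σ²·(k+1)/(k·n₁).
So n₁ = (1 + 1/k)·((z_{α/2} + z_β)/d)² = 1.667 × (3.886/0.88)².
n₁ = 1.667 × 19.50 = 32.5.
Round up: n₁ = 33, giving n₂ = ⌈1.5 × 33⌉ = ⌈49.5⌉ = 50.

n₁ = 33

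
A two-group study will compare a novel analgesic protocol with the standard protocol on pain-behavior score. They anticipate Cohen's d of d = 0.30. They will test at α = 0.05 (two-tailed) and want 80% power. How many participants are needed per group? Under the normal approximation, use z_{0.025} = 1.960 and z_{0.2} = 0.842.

For two independent groups with equal n: n = 2·((z_{α/2} + z_β) / d)².
z_{α/2} + z_β = 1.960 + 0.842 = 2.802.
n = 2 × (2.802 / 0.30)² = 2 × 9.340² = 2 × 87.24 = 174.5.
Round up to the next whole participant.

n = 175 per group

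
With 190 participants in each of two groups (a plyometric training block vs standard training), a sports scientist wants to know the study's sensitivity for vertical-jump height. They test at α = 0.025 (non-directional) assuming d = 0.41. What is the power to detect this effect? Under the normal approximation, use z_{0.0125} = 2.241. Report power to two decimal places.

For two equal groups, power = Φ(d·√(n/2) − z_{α/2}).
d·√(n/2) = 0.41 × √(190/2) = 0.41 × 9.747 = 3.996.
z_β = 3.996 − 2.241 = 1.755.
Power = Φ(1.755) = 0.960.

power ≈ 0.96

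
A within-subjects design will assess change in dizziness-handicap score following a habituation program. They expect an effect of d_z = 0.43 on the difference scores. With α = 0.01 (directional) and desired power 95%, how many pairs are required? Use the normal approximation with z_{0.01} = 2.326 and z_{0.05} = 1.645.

For a paired (one-sample on differences) test: n = ((z_{α} + z_β) / d)².
z_{α} + z_β = 2.326 + 1.645 = 3.971.
n = (3.971 / 0.43)² = 9.235² = 85.28.
Round up.

n = 86 pairs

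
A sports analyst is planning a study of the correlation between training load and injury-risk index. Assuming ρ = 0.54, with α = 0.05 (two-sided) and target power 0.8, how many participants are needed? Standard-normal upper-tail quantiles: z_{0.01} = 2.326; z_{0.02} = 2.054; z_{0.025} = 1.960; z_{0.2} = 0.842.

n = 25

Fisher's z: C = ½·ln((1+r)/(1−r)) = ½·ln(3.3478) = 0.6042.
n = ((z_{α/2} + z_β)/C)² + 3.
(1.960 + 0.842) / 0.6042 = 2.802 / 0.6042 = 4.638.
n = 4.638² + 3 = 21.51 + 3 = 24.5.
Round up.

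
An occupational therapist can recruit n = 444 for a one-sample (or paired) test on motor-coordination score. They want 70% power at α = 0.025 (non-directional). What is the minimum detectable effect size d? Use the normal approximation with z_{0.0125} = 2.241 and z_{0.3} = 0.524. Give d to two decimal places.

d_min ≈ 0.13

For a single sample (or paired design) of n = 444: d_min = (z_{α/2} + z_β)/√n.
z-sum = 2.241 + 0.524 = 2.765.
d_min = 2.765 / √444 = 2.765 / 21.071 = 0.131.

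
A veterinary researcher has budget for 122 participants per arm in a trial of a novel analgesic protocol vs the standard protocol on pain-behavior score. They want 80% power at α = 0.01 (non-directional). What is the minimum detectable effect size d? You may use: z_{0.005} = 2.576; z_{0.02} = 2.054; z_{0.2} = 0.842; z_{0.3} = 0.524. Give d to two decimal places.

For two independent groups of n = 122 each: d_min = (z_{α/2} + z_β)·√(2/n).
z-sum = 2.576 + 0.842 = 3.418.
d_min = 3.418 × √(2/122) = 3.418 × 0.1280 = 0.438.

d_min ≈ 0.44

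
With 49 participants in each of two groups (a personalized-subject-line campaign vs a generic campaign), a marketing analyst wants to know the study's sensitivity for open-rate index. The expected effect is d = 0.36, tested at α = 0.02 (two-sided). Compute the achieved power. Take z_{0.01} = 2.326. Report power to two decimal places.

power ≈ 0.29

For two equal groups, power = Φ(d·√(n/2) − z_{α/2}).
d·√(n/2) = 0.36 × √(49/2) = 0.36 × 4.950 = 1.782.
z_β = 1.782 − 2.326 = -0.544.
Power = Φ(-0.544) = 0.293.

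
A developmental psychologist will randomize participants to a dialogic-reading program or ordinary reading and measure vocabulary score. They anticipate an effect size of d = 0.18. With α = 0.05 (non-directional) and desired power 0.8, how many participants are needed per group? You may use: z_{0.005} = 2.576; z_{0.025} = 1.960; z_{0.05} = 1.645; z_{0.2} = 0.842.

n = 485 per group

For two independent groups with equal n: n = 2·((z_{α/2} + z_β) / d)².
z_{α/2} + z_β = 1.960 + 0.842 = 2.802.
n = 2 × (2.802 / 0.18)² = 2 × 15.567² = 2 × 242.32 = 484.6.
Round up to the next whole participant.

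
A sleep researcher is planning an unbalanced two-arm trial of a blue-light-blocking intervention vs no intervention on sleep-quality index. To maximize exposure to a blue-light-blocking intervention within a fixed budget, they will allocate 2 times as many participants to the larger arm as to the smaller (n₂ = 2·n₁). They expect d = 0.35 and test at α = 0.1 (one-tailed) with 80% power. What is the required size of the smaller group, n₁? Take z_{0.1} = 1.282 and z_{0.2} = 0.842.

With allocation ratio k = n₂/n₁ = 2, Var(x̄₁−x̄₂) = σ²(1/n₁ + 1/(k·n₁)) = σ²·(k+1)/(k·n₁).
So n₁ = (1 + 1/k)·((z_{α} + z_β)/d)² = 1.500 × (2.124/0.35)².
n₁ = 1.500 × 36.83 = 55.2.
Round up: n₁ = 56, giving n₂ = 2 × 56 = 112.

n₁ = 56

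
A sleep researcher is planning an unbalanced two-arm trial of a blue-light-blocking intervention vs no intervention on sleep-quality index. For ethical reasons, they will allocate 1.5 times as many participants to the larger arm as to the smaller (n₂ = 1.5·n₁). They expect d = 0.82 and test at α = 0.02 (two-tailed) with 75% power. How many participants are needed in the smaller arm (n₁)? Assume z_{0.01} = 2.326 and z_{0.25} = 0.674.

With allocation ratio k = n₂/n₁ = 1.5, Var(x̄₁−x̄₂) = σ²(1/n₁ + 1/(k·n₁)) = σ²·(k+1)/(k·n₁).
So n₁ = (1 + 1/k)·((z_{α/2} + z_β)/d)² = 1.667 × (3.000/0.82)².
n₁ = 1.667 × 13.38 = 22.3.
Round up: n₁ = 23, giving n₂ = ⌈1.5 × 23⌉ = ⌈34.5⌉ = 35.

n₁ = 23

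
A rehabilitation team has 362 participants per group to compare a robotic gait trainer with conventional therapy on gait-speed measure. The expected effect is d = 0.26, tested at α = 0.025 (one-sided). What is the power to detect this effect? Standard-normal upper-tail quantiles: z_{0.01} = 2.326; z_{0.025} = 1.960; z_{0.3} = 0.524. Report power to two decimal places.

For two equal groups, power = Φ(d·√(n/2) − z_{α}).
d·√(n/2) = 0.26 × √(362/2) = 0.26 × 13.454 = 3.498.
z_β = 3.498 − 1.960 = 1.538.
Power = Φ(1.538) = 0.938.

power ≈ 0.94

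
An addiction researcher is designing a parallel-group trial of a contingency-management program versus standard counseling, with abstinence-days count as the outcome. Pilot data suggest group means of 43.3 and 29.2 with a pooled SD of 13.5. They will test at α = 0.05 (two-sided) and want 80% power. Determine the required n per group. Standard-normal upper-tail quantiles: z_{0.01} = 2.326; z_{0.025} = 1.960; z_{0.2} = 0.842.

n = 15 per group

Cohen's d = |M₁ − M₂| / SD_pooled = |43.3 − 29.2| / 13.5 = 14.1 / 13.5 = 1.044.
For two independent groups with equal n: n = 2·((z_{α/2} + z_β) / d)².
z_{α/2} + z_β = 1.960 + 0.842 = 2.802.
n = 2 × (2.802 / 1.044)² = 2 × 2.684² = 2 × 7.20 = 14.4.
Round up to the next whole participant.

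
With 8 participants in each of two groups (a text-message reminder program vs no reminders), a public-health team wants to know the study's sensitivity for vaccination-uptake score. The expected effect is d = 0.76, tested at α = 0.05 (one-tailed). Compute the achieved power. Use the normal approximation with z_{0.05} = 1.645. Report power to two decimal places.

For two equal groups, power = Φ(d·√(n/2) − z_{α}).
d·√(n/2) = 0.76 × √(8/2) = 0.76 × 2.000 = 1.520.
z_β = 1.520 − 1.645 = -0.125.
Power = Φ(-0.125) = 0.450.

power ≈ 0.45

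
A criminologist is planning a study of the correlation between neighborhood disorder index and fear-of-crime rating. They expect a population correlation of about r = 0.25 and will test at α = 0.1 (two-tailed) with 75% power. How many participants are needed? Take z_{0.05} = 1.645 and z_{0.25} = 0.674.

n = 86

Fisher's z: C = ½·ln((1+r)/(1−r)) = ½·ln(1.6667) = 0.2554.
n = ((z_{α/2} + z_β)/C)² + 3.
(1.645 + 0.674) / 0.2554 = 2.319 / 0.2554 = 9.080.
n = 9.080² + 3 = 82.44 + 3 = 85.4.
Round up.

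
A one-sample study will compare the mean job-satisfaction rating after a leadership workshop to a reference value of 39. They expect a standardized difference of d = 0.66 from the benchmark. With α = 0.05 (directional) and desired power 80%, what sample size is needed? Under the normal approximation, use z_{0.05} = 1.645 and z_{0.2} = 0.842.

n = 15

For a one-sample test: n = ((z_{α} + z_β) / d)².
z_{α} + z_β = 1.645 + 0.842 = 2.487.
n = (2.487 / 0.66)² = 3.768² = 14.20.
Round up.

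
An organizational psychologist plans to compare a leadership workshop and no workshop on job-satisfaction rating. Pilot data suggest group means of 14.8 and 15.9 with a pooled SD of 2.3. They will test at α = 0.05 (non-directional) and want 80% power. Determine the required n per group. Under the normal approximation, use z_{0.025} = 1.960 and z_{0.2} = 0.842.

Cohen's d = |M₁ − M₂| / SD_pooled = |14.8 − 15.9| / 2.3 = 1.1 / 2.3 = 0.478.
For two independent groups with equal n: n = 2·((z_{α/2} + z_β) / d)².
z_{α/2} + z_β = 1.960 + 0.842 = 2.802.
n = 2 × (2.802 / 0.478)² = 2 × 5.862² = 2 × 34.36 = 68.7.
Round up to the next whole participant.

n = 69 per group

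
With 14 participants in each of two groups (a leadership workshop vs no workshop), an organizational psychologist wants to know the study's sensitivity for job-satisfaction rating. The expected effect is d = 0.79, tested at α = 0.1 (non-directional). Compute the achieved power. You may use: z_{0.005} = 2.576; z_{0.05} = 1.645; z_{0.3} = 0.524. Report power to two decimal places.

power ≈ 0.67

For two equal groups, power = Φ(d·√(n/2) − z_{α/2}).
d·√(n/2) = 0.79 × √(14/2) = 0.79 × 2.646 = 2.090.
z_β = 2.090 − 1.645 = 0.445.
Power = Φ(0.445) = 0.672.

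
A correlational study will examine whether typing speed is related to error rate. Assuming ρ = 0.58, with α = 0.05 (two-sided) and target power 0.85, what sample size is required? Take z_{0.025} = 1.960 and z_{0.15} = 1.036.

Fisher's z: C = ½·ln((1+r)/(1−r)) = ½·ln(3.7619) = 0.6625.
n = ((z_{α/2} + z_β)/C)² + 3.
(1.960 + 1.036) / 0.6625 = 2.996 / 0.6625 = 4.522.
n = 4.522² + 3 = 20.45 + 3 = 23.5.
Round up.

n = 24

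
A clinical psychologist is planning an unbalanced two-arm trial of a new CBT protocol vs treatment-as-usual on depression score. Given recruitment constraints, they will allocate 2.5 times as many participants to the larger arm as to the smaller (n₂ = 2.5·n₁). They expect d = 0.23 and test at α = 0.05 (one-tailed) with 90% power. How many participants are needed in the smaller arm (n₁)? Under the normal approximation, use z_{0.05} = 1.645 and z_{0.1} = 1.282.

With allocation ratio k = n₂/n₁ = 2.5, Var(x̄₁−x̄₂) = σ²(1/n₁ + 1/(k·n₁)) = σ²·(k+1)/(k·n₁).
So n₁ = (1 + 1/k)·((z_{α} + z_β)/d)² = 1.400 × (2.927/0.23)².
n₁ = 1.400 × 161.95 = 226.7.
Round up: n₁ = 227, giving n₂ = ⌈2.5 × 227⌉ = ⌈567.5⌉ = 568.

n₁ = 227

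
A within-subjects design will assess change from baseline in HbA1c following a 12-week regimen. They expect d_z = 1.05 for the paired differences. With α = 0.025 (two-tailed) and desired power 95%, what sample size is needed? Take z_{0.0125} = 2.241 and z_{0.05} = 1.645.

For a paired (one-sample on differences) test: n = ((z_{α/2} + z_β) / d)².
z_{α/2} + z_β = 2.241 + 1.645 = 3.886.
n = (3.886 / 1.05)² = 3.701² = 13.70.
Round up.

n = 14 pairs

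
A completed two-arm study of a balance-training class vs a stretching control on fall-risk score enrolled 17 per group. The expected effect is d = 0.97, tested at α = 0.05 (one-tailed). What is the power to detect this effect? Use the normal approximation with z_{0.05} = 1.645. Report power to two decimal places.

power ≈ 0.88

For two equal groups, power = Φ(d·√(n/2) − z_{α}).
d·√(n/2) = 0.97 × √(17/2) = 0.97 × 2.915 = 2.828.
z_β = 2.828 − 1.645 = 1.183.
Power = Φ(1.183) = 0.882.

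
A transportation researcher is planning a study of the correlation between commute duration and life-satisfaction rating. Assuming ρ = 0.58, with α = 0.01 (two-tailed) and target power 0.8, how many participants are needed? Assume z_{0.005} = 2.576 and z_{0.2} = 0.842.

n = 30

Fisher's z: C = ½·ln((1+r)/(1−r)) = ½·ln(3.7619) = 0.6625.
n = ((z_{α/2} + z_β)/C)² + 3.
(2.576 + 0.842) / 0.6625 = 3.418 / 0.6625 = 5.159.
n = 5.159² + 3 = 26.62 + 3 = 29.6.
Round up.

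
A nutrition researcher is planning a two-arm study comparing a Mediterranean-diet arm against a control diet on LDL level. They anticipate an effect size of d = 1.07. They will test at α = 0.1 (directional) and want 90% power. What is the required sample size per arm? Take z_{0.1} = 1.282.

For two independent groups with equal n: n = 2·((z_{α} + z_β) / d)².
z_{α} + z_β = 1.282 + 1.282 = 2.564.
n = 2 × (2.564 / 1.07)² = 2 × 2.396² = 2 × 5.74 = 11.5.
Round up to the next whole participant.

n = 12 per group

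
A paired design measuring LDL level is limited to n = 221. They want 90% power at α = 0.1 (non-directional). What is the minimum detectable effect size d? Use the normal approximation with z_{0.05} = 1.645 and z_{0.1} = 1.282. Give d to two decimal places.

d_min ≈ 0.20

For a single sample (or paired design) of n = 221: d_min = (z_{α/2} + z_β)/√n.
z-sum = 1.645 + 1.282 = 2.927.
d_min = 2.927 / √221 = 2.927 / 14.866 = 0.197.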